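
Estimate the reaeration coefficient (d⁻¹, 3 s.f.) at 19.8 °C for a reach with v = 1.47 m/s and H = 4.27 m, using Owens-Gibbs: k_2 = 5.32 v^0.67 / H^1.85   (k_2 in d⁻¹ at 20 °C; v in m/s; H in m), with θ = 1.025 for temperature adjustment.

k_2(20) = 5.32 × 1.47^0.67 / 4.27^1.85 = 5.32 × 1.295 / 14.67 = 0.4696 d⁻¹.
k_2(19.8) = 0.4696 × 1.025^(19.8−20) = 0.4696 × 0.9951 = 0.4673 d⁻¹.

k_2 ≈ 0.467 d⁻¹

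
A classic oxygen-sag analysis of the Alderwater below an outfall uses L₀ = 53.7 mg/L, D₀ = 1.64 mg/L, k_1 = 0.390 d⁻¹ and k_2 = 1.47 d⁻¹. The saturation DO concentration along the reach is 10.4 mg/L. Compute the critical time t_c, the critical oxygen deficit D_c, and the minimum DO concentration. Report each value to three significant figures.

t_c = [1/(k_2−k_1)] ln[(k_2/k_1)(1 − D₀(k_2−k_1)/(k_1 L₀))]
= [1/(1.47−0.390)] ln[(1.47/0.390)(1 − 1.64×1.080/(0.390×53.7))]
= (1/1.080) ln[3.769 × 0.9154] = 0.9259 × ln(3.450) = 0.9259 × 1.239 = 1.147 d.
D_c = (k_1/k_2) L₀ e^(−k_1 t_c) = (0.390/1.47) × 53.7 × e^(−0.390×1.147) = 0.2653 × 53.7 × 0.6394 = 9.109 mg/L.
Minimum DO = C_s − D_c = 10.4 − 9.109 = 1.291 mg/L.

t_c ≈ 1.15 d; D_c ≈ 9.11 mg/L; min DO ≈ 1.29 mg/L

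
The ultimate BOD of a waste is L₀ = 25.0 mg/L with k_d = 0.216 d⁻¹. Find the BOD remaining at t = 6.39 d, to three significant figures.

L ≈ 6.29 mg/L

L_t = L₀ e^(−k_d t) = 25.0 × e^(−0.216×6.39) = 25.0 × 0.2515 = 6.288 mg/L.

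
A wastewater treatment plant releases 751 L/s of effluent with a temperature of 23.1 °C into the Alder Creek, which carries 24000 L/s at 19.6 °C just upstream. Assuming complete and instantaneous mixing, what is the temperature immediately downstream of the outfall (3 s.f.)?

19.7 °C

Flow-weighted mixing: C = (Q_r C_r + Q_w C_w)/(Q_r + Q_w)
= (24000×19.6 + 751×23.1)/(24000 + 751) = 487700/24750 = 19.71 °C.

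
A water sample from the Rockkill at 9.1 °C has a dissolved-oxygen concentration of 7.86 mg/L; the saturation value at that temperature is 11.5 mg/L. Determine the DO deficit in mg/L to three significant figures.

D ≈ 3.64 mg/L

D = C_s − C = 11.5 − 7.86 = 3.64 mg/L.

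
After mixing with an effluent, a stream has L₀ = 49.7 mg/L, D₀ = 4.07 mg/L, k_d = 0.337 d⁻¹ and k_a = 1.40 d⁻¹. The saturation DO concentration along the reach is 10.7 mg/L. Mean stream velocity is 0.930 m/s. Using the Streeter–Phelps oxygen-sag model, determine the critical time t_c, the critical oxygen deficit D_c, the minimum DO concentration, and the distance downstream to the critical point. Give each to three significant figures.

With k_a/k_d = 4.154 and 1 − D₀(k_a−k_d)/(k_d L₀) = 0.7417,
t_c = ln(4.154 × 0.7417) / (1.40 − 0.337) = ln(3.081) / 1.063 = 1.125/1.063 = 1.059 d.
L(t_c) = L₀ e^(−k_d t_c) = 49.7 × 0.6999 = 34.79 mg/L, and at the critical point k_a D_c = k_d L, so D_c = (0.337/1.40) × 34.79 = 8.374 mg/L.
Minimum DO = C_s − D_c = 10.7 − 8.374 = 2.326 mg/L.
x_c = v t_c = 0.930 m/s × 1.059 d × 86400 s/d = 85060 m ≈ 85.1 km.

t_c ≈ 1.06 d; D_c ≈ 8.37 mg/L; min DO ≈ 2.33 mg/L; x_c ≈ 85.1 km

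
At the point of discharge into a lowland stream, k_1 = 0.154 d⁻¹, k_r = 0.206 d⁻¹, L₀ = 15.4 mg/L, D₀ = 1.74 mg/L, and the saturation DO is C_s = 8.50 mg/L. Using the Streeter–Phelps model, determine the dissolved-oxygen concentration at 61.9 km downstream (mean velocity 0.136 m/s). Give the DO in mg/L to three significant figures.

Travel time t = x/v = 61.9 km / (0.136 m/s) = 61900 m / 0.136 m/s = 455100 s = 5.268 d.
k_1 L₀/(k_r−k_1) = 0.154×15.4/(0.206−0.154) = 2.372/0.05200 = 45.61 mg/L.
e^(−k_1 t) = e^(−0.154×5.268) = 0.4443; e^(−k_r t) = e^(−0.206×5.268) = 0.3378.
D = 45.61 × (0.4443 − 0.3378) + 1.74 × 0.3378 = 4.855 + 0.5878 = 5.443 mg/L.
DO = C_s − D = 8.50 − 5.443 = 3.057 mg/L.

DO ≈ 3.06 mg/L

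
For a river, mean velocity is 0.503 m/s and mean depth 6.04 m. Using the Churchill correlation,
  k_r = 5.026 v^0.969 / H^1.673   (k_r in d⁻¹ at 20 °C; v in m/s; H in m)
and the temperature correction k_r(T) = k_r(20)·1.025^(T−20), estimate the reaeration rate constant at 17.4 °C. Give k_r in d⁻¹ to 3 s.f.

k_r(20) = 5.026 × 0.503^0.969 / 6.04^1.673 = 5.026 × 0.5138 / 20.26 = 0.1275 d⁻¹.
k_r(17.4) = 0.1275 × 1.025^(17.4−20) = 0.1275 × 0.9378 = 0.1195 d⁻¹.

k_r ≈ 0.120 d⁻¹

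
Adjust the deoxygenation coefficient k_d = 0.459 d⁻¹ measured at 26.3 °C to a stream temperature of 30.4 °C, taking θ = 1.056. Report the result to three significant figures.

k_d(T₂) = k_d(T₁) · θ^(T₂−T₁) = 0.459 × 1.056^(30.4−26.3)
= 0.459 × 1.056^4.10 = 0.459 × 1.250 = 0.5739 d⁻¹.

k_d ≈ 0.574 d⁻¹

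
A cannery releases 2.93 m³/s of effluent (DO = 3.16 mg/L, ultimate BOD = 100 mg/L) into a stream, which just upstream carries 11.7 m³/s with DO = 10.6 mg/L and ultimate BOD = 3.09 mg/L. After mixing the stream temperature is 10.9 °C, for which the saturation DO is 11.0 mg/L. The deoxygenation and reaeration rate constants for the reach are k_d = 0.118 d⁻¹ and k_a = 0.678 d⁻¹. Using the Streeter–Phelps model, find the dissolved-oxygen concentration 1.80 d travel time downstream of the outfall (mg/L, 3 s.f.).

DO ≈ 8.01 mg/L

Mixed DO = (11.7×10.6 + 2.93×3.16)/(11.7+2.93) = 133.3/14.63 = 9.110 mg/L.
Mixed L₀ = (11.7×3.09 + 2.93×100)/(14.63) = 329.2/14.63 = 22.50 mg/L.
Initial deficit D₀ = C_s − DO₀ = 11.0 − 9.110 = 1.890 mg/L.
D(1.80) = [0.118×22.50/(0.678−0.118)](e^(−0.118×1.80) − e^(−0.678×1.80)) + 1.890 e^(−0.678×1.80)
= 4.741 × (0.8086 − 0.2951) + 1.890 × 0.2951 = 2.992 mg/L.
DO = 11.0 − 2.992 = 8.008 mg/L.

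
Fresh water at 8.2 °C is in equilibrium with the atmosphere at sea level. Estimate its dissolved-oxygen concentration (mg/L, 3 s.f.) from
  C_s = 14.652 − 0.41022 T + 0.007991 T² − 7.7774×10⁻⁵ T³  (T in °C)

C_s ≈ 11.8 mg/L

C_s = 14.652 − 0.41022×8.2 + 0.007991×8.2² − 7.7774×10⁻⁵×8.2³ = 11.78 mg/L.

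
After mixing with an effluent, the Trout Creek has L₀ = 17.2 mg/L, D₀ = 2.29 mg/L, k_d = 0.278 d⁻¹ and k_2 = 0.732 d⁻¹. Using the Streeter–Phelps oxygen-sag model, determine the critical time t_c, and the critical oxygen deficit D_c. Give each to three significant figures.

t_c = [1/(k_2−k_d)] ln[(k_2/k_d)(1 − D₀(k_2−k_d)/(k_d L₀))]
= [1/(0.732−0.278)] ln[(0.732/0.278)(1 − 2.29×0.4540/(0.278×17.2))]
= (1/0.4540) ln[2.633 × 0.7826] = 2.203 × ln(2.061) = 2.203 × 0.7230 = 1.592 d.
L(t_c) = L₀ e^(−k_d t_c) = 17.2 × 0.6423 = 11.05 mg/L, and at the critical point k_2 D_c = k_d L, so D_c = (0.278/0.732) × 11.05 = 4.196 mg/L.

t_c ≈ 1.59 d; D_c ≈ 4.20 mg/L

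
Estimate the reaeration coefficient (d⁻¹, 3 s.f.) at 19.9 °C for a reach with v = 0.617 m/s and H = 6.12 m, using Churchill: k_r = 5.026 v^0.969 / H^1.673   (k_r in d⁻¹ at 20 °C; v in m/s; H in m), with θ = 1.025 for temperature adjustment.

k_r(20) = 5.026 × 0.617^0.969 / 6.12^1.673 = 5.026 × 0.6263 / 20.71 = 0.1520 d⁻¹.
k_r(19.9) = 0.1520 × 1.025^(19.9−20) = 0.1520 × 0.9975 = 0.1516 d⁻¹.

k_r ≈ 0.152 d⁻¹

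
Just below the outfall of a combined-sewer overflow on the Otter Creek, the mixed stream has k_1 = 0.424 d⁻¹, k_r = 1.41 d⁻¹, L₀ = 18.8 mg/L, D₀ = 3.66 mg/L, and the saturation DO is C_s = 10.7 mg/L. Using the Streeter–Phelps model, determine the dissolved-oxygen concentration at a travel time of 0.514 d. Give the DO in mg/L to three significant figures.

k_1 L₀/(k_r−k_1) = 0.424×18.8/(1.41−0.424) = 7.971/0.9860 = 8.084 mg/L.
e^(−k_1 t) = e^(−0.424×0.5140) = 0.8042; e^(−k_r t) = e^(−1.41×0.5140) = 0.4845.
D = 8.084 × (0.8042 − 0.4845) + 3.66 × 0.4845 = 2.585 + 1.773 = 4.358 mg/L.
DO = C_s − D = 10.7 − 4.358 = 6.342 mg/L.

DO ≈ 6.34 mg/L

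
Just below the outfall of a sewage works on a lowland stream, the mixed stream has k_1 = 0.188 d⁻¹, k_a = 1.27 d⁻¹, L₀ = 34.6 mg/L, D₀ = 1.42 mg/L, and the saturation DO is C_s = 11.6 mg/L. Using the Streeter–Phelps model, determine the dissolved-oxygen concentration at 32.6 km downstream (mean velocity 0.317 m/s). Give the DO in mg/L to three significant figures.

DO ≈ 7.81 mg/L

Travel time t = x/v = 32.6 km / (0.317 m/s) = 32600 m / 0.317 m/s = 102800 s = 1.190 d.
k_1 L₀/(k_a−k_1) = 0.188×34.6/(1.27−0.188) = 6.505/1.082 = 6.012 mg/L.
e^(−k_1 t) = e^(−0.188×1.190) = 0.7995; e^(−k_a t) = e^(−1.27×1.190) = 0.2205.
D = 6.012 × (0.7995 − 0.2205) + 1.42 × 0.2205 = 3.481 + 0.3132 = 3.794 mg/L.
DO = C_s − D = 11.6 − 3.794 = 7.806 mg/L.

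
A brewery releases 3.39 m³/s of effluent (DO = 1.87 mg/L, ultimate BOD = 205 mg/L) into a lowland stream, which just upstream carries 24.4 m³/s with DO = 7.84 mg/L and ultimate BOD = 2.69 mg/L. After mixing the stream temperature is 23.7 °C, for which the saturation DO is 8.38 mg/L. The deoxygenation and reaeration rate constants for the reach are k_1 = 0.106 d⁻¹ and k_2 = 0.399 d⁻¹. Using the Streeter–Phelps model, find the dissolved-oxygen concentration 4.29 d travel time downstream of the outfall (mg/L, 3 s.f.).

Mixed DO = (24.4×7.84 + 3.39×1.87)/(24.4+3.39) = 197.6/27.79 = 7.112 mg/L.
Mixed L₀ = (24.4×2.69 + 3.39×205)/(27.79) = 760.6/27.79 = 27.37 mg/L.
Initial deficit D₀ = C_s − DO₀ = 8.38 − 7.112 = 1.268 mg/L.
D(4.29) = [0.106×27.37/(0.399−0.106)](e^(−0.106×4.29) − e^(−0.399×4.29)) + 1.268 e^(−0.399×4.29)
= 9.901 × (0.6346 − 0.1806) + 1.268 × 0.1806 = 4.725 mg/L.
DO = 8.38 − 4.725 = 3.655 mg/L.

DO ≈ 3.66 mg/L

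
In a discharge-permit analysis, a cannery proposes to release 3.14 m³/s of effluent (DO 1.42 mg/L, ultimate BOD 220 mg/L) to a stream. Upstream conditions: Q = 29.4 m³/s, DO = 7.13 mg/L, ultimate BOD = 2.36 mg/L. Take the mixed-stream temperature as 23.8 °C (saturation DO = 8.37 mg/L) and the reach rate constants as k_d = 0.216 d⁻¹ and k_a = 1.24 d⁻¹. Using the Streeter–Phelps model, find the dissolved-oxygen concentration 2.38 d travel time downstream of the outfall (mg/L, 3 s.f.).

DO ≈ 5.59 mg/L

Mixed DO = (29.4×7.13 + 3.14×1.42)/(29.4+3.14) = 214.1/32.54 = 6.579 mg/L.
Mixed L₀ = (29.4×2.36 + 3.14×220)/(32.54) = 760.2/32.54 = 23.36 mg/L.
Initial deficit D₀ = C_s − DO₀ = 8.37 − 6.579 = 1.791 mg/L.
D(2.38) = [0.216×23.36/(1.24−0.216)](e^(−0.216×2.38) − e^(−1.24×2.38)) + 1.791 e^(−1.24×2.38)
= 4.928 × (0.5981 − 0.05228) + 1.791 × 0.05228 = 2.783 mg/L.
DO = 8.37 − 2.783 = 5.587 mg/L.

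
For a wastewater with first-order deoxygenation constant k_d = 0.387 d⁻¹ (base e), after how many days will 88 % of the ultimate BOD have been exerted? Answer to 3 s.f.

t ≈ 5.48 d

y/L₀ = 1 − e^(−k_d t) = 0.88 ⇒ e^(−k_d t) = 0.120
t = −ln(0.120) / 0.387 = 2.120 / 0.387 = 5.479 d.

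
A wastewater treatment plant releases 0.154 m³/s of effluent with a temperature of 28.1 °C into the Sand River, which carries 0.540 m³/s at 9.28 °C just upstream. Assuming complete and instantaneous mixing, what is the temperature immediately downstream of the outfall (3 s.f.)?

13.5 °C

Flow-weighted mixing: C = (Q_r C_r + Q_w C_w)/(Q_r + Q_w)
= (0.540×9.28 + 0.154×28.1)/(0.540 + 0.154) = 9.339/0.6940 = 13.46 °C.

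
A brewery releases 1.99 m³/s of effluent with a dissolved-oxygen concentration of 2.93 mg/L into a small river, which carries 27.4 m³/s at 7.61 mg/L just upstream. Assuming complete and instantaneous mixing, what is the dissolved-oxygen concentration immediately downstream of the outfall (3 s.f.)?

Flow-weighted mixing: C = (Q_r C_r + Q_w C_w)/(Q_r + Q_w)
= (27.4×7.61 + 1.99×2.93)/(27.4 + 1.99) = 214.3/29.39 = 7.293 mg/L.

7.29 mg/L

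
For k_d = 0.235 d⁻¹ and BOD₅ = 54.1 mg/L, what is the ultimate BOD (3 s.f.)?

BOD₅ = L₀(1 − e^(−5k_d)) ⇒ L₀ = BOD₅ / (1 − e^(−5×0.235))
= 54.1 / (1 − 0.3088) = 54.1 / 0.6912 = 78.27 mg/L.

L₀ ≈ 78.3 mg/L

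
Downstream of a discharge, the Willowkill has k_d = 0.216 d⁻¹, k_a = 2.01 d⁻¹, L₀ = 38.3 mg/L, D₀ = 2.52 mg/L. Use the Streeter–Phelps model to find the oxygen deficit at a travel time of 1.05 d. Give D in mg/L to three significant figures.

D ≈ 3.42 mg/L

k_d L₀/(k_a−k_d) = 0.216×38.3/(2.01−0.216) = 8.273/1.794 = 4.611 mg/L.
e^(−k_d t) = e^(−0.216×1.050) = 0.7971; e^(−k_a t) = e^(−2.01×1.050) = 0.1212.
D = 4.611 × (0.7971 − 0.1212) + 2.52 × 0.1212 = 3.117 + 0.3054 = 3.422 mg/L.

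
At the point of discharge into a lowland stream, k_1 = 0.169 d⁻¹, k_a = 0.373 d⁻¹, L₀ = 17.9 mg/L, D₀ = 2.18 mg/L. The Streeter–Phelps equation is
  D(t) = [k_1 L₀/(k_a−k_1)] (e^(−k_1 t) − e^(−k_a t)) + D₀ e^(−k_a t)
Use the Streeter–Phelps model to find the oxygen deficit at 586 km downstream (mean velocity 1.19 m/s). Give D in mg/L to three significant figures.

Travel time t = x/v = 586 km / (1.19 m/s) = 586000 m / 1.19 m/s = 492400 s = 5.700 d.
k_1 L₀/(k_a−k_1) = 0.169×17.9/(0.373−0.169) = 3.025/0.2040 = 14.83 mg/L.
e^(−k_1 t) = e^(−0.169×5.700) = 0.3817; e^(−k_a t) = e^(−0.373×5.700) = 0.1193.
D = 14.83 × (0.3817 − 0.1193) + 2.18 × 0.1193 = 3.890 + 0.2601 = 4.150 mg/L.

D ≈ 4.15 mg/L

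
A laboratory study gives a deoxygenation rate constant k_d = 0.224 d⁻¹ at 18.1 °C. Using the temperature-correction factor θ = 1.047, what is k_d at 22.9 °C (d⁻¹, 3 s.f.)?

k_d(T₂) = k_d(T₁) · θ^(T₂−T₁) = 0.224 × 1.047^(22.9−18.1)
= 0.224 × 1.047^4.80 = 0.224 × 1.247 = 0.2792 d⁻¹.

k_d ≈ 0.279 d⁻¹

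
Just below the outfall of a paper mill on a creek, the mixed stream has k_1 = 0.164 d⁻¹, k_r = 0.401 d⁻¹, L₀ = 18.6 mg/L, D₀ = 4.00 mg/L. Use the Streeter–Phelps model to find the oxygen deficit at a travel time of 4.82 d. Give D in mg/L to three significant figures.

D ≈ 4.55 mg/L

k_1 L₀/(k_r−k_1) = 0.164×18.6/(0.401−0.164) = 3.050/0.2370 = 12.87 mg/L.
e^(−k_1 t) = e^(−0.164×4.820) = 0.4536; e^(−k_r t) = e^(−0.401×4.820) = 0.1447.
D = 12.87 × (0.4536 − 0.1447) + 4.00 × 0.1447 = 3.976 + 0.5790 = 4.555 mg/L.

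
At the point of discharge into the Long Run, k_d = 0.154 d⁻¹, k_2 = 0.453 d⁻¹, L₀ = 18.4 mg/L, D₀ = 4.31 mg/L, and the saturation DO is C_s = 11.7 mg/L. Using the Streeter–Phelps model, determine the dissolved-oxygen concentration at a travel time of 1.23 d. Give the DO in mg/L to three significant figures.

k_d L₀/(k_2−k_d) = 0.154×18.4/(0.453−0.154) = 2.834/0.2990 = 9.477 mg/L.
e^(−k_d t) = e^(−0.154×1.230) = 0.8274; e^(−k_2 t) = e^(−0.453×1.230) = 0.5728.
D = 9.477 × (0.8274 − 0.5728) + 4.31 × 0.5728 = 2.413 + 2.469 = 4.882 mg/L.
DO = C_s − D = 11.7 − 4.882 = 6.818 mg/L.

DO ≈ 6.82 mg/L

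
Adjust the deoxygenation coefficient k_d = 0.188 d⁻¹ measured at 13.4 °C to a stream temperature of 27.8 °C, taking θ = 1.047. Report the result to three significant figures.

k_d(T₂) = k_d(T₁) · θ^(T₂−T₁) = 0.188 × 1.047^(27.8−13.4)
= 0.188 × 1.047^14.4 = 0.188 × 1.937 = 0.3642 d⁻¹.

k_d ≈ 0.364 d⁻¹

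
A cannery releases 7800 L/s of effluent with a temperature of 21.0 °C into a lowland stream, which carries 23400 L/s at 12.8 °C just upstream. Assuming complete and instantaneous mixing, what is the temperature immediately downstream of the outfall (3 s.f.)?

Flow-weighted mixing: C = (Q_r C_r + Q_w C_w)/(Q_r + Q_w)
= (23400×12.8 + 7800×21.0)/(23400 + 7800) = 463300/31200 = 14.85 °C.

14.8 °C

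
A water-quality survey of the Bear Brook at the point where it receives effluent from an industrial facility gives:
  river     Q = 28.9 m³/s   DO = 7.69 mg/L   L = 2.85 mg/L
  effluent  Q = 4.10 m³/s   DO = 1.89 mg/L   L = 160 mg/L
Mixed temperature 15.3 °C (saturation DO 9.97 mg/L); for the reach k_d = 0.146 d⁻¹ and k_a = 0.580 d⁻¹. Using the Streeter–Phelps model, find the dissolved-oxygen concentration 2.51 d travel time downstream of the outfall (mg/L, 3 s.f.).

DO ≈ 5.81 mg/L

Mixed DO = (28.9×7.69 + 4.10×1.89)/(28.9+4.10) = 230.0/33.00 = 6.969 mg/L.
Mixed L₀ = (28.9×2.85 + 4.10×160)/(33.00) = 738.4/33.00 = 22.37 mg/L.
Initial deficit D₀ = C_s − DO₀ = 9.97 − 6.969 = 3.001 mg/L.
D(2.51) = [0.146×22.37/(0.580−0.146)](e^(−0.146×2.51) − e^(−0.580×2.51)) + 3.001 e^(−0.580×2.51)
= 7.527 × (0.6932 − 0.2332) + 3.001 × 0.2332 = 4.162 mg/L.
DO = 9.97 − 4.162 = 5.808 mg/L.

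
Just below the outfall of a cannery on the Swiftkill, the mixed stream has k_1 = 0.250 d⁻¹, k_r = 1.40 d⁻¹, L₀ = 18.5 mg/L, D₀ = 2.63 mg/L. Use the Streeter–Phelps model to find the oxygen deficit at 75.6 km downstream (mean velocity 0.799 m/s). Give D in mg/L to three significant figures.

D ≈ 2.76 mg/L

Travel time t = x/v = 75.6 km / (0.799 m/s) = 75600 m / 0.799 m/s = 94620 s = 1.095 d.
k_1 L₀/(k_r−k_1) = 0.250×18.5/(1.40−0.250) = 4.625/1.150 = 4.022 mg/L.
e^(−k_1 t) = e^(−0.250×1.095) = 0.7605; e^(−k_r t) = e^(−1.40×1.095) = 0.2159.
D = 4.022 × (0.7605 − 0.2159) + 2.63 × 0.2159 = 2.190 + 0.5677 = 2.758 mg/L.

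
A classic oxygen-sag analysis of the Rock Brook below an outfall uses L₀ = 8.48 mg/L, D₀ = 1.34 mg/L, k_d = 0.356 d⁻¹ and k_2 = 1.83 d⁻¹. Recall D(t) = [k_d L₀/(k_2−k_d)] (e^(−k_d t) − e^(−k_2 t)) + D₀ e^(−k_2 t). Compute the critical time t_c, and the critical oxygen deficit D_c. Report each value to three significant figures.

t_c ≈ 0.390 d; D_c ≈ 1.44 mg/L

At the critical point dD/dt = 0, so k_d L₀ e^(−k_d t) = k_2 D. Substituting D(t) from the Streeter–Phelps equation and solving for t gives
t_c = ln[(k_2/k_d)(1 − D₀(k_2−k_d)/(k_d L₀))] / (k_2−k_d).
Here k_2−k_d = 1.474 d⁻¹ and 1 − D₀(k_2−k_d)/(k_d L₀) = 1 − 1.34×1.474/(0.356×8.48) = 0.3457, so
t_c = ln(5.140 × 0.3457) / 1.474 = 0.5750 / 1.474 = 0.3901 d.
L(t_c) = L₀ e^(−k_d t_c) = 8.48 × 0.8703 = 7.380 mg/L, and at the critical point k_2 D_c = k_d L, so D_c = (0.356/1.83) × 7.380 = 1.436 mg/L.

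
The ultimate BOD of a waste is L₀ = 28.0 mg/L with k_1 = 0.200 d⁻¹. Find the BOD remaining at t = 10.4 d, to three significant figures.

L ≈ 3.50 mg/L

L_t = L₀ e^(−k_1 t) = 28.0 × e^(−0.200×10.4) = 28.0 × 0.1249 = 3.498 mg/L.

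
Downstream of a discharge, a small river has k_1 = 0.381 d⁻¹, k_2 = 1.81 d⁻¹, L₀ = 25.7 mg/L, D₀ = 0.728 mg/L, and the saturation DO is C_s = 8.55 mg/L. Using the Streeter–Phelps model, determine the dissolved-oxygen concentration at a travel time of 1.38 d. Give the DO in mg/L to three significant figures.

DO ≈ 5.00 mg/L

k_1 L₀/(k_2−k_1) = 0.381×25.7/(1.81−0.381) = 9.792/1.429 = 6.852 mg/L.
e^(−k_1 t) = e^(−0.381×1.380) = 0.5911; e^(−k_2 t) = e^(−1.81×1.380) = 0.08227.
D = 6.852 × (0.5911 − 0.08227) + 0.728 × 0.08227 = 3.487 + 0.05989 = 3.546 mg/L.
DO = C_s − D = 8.55 − 3.546 = 5.004 mg/L.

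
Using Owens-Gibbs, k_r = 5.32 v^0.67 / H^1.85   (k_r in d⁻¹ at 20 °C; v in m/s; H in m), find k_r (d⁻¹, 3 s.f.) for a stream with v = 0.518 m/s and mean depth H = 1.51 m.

k_r ≈ 1.60 d⁻¹

k_r = 5.32 × 0.518^0.67 / 1.51^1.85 = 5.32 × 0.6436 / 2.143 = 1.597 d⁻¹.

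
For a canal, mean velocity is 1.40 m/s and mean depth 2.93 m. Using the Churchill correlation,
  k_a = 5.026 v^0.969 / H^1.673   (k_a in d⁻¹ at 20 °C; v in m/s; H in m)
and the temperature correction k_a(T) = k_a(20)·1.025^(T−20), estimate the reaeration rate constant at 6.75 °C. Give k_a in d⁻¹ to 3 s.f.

k_a(20) = 5.026 × 1.40^0.969 / 2.93^1.673 = 5.026 × 1.385 / 6.040 = 1.153 d⁻¹.
k_a(6.75) = 1.153 × 1.025^(6.75−20) = 1.153 × 0.7210 = 0.8311 d⁻¹.

k_a ≈ 0.831 d⁻¹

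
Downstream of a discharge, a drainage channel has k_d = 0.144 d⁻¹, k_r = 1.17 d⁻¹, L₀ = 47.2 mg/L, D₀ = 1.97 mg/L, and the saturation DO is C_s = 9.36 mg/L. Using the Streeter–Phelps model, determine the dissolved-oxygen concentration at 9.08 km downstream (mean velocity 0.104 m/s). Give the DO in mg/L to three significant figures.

Travel time t = x/v = 9.08 km / (0.104 m/s) = 9080 m / 0.104 m/s = 87310 s = 1.011 d.
k_d L₀/(k_r−k_d) = 0.144×47.2/(1.17−0.144) = 6.797/1.026 = 6.625 mg/L.
e^(−k_d t) = e^(−0.144×1.011) = 0.8646; e^(−k_r t) = e^(−1.17×1.011) = 0.3066.
D = 6.625 × (0.8646 − 0.3066) + 1.97 × 0.3066 = 3.697 + 0.6040 = 4.300 mg/L.
DO = C_s − D = 9.36 − 4.300 = 5.060 mg/L.

DO ≈ 5.06 mg/L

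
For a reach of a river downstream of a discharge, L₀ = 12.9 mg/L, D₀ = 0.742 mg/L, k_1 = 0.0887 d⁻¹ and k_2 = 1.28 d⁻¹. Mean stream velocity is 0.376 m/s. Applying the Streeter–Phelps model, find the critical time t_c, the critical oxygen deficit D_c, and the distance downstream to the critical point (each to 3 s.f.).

t_c ≈ 0.998 d; D_c ≈ 0.818 mg/L; x_c ≈ 32.4 km

At the critical point dD/dt = 0, so k_1 L₀ e^(−k_1 t) = k_2 D. Substituting D(t) from the Streeter–Phelps equation and solving for t gives
t_c = ln[(k_2/k_1)(1 − D₀(k_2−k_1)/(k_1 L₀))] / (k_2−k_1).
Here k_2−k_1 = 1.191 d⁻¹ and 1 − D₀(k_2−k_1)/(k_1 L₀) = 1 − 0.742×1.191/(0.0887×12.9) = 0.2275, so
t_c = ln(14.43 × 0.2275) / 1.191 = 1.189 / 1.191 = 0.9978 d.
L(t_c) = L₀ e^(−k_1 t_c) = 12.9 × 0.9153 = 11.81 mg/L, and at the critical point k_2 D_c = k_1 L, so D_c = (0.0887/1.28) × 11.81 = 0.8182 mg/L.
x_c = v t_c = 0.376 m/s × 0.9978 d × 86400 s/d = 32410 m ≈ 32.4 km.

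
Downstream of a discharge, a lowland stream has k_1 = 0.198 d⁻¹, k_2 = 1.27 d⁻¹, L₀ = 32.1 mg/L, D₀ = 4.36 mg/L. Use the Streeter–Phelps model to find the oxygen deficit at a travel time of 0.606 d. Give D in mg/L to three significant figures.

D ≈ 4.53 mg/L

k_1 L₀/(k_2−k_1) = 0.198×32.1/(1.27−0.198) = 6.356/1.072 = 5.929 mg/L.
e^(−k_1 t) = e^(−0.198×0.6060) = 0.8869; e^(−k_2 t) = e^(−1.27×0.6060) = 0.4632.
D = 5.929 × (0.8869 − 0.4632) + 4.36 × 0.4632 = 2.512 + 2.020 = 4.532 mg/L.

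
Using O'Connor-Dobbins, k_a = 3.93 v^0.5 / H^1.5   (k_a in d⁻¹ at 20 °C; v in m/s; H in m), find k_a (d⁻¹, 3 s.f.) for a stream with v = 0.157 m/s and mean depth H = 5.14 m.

k_a ≈ 0.134 d⁻¹

k_a = 3.93 × 0.157^0.5 / 5.14^1.5 = 3.93 × 0.3962 / 11.65 = 0.1336 d⁻¹.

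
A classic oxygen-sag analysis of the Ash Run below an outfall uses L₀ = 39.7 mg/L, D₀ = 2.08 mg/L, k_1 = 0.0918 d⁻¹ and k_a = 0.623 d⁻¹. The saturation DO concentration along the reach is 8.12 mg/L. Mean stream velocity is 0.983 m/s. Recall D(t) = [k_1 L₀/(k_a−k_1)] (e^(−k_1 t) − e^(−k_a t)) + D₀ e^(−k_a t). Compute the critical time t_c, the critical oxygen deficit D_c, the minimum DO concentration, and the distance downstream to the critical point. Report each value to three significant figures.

With k_a/k_1 = 6.786 and 1 − D₀(k_a−k_1)/(k_1 L₀) = 0.6968,
t_c = ln(6.786 × 0.6968) / (0.623 − 0.0918) = ln(4.729) / 0.5312 = 1.554/0.5312 = 2.925 d.
L(t_c) = L₀ e^(−k_1 t_c) = 39.7 × 0.7645 = 30.35 mg/L, and at the critical point k_a D_c = k_1 L, so D_c = (0.0918/0.623) × 30.35 = 4.472 mg/L.
Minimum DO = C_s − D_c = 8.12 − 4.472 = 3.648 mg/L.
x_c = v t_c = 0.983 m/s × 2.925 d × 86400 s/d = 248400 m ≈ 248 km.

t_c ≈ 2.92 d; D_c ≈ 4.47 mg/L; min DO ≈ 3.65 mg/L; x_c ≈ 248 km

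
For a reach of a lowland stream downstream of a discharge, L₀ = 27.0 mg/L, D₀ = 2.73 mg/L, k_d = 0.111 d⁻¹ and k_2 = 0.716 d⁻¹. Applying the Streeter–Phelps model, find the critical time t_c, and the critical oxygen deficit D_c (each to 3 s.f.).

At the critical point dD/dt = 0, so k_d L₀ e^(−k_d t) = k_2 D. Substituting D(t) from the Streeter–Phelps equation and solving for t gives
t_c = ln[(k_2/k_d)(1 − D₀(k_2−k_d)/(k_d L₀))] / (k_2−k_d).
Here k_2−k_d = 0.6050 d⁻¹ and 1 − D₀(k_2−k_d)/(k_d L₀) = 1 − 2.73×0.6050/(0.111×27.0) = 0.4489, so
t_c = ln(6.450 × 0.4489) / 0.6050 = 1.063 / 0.6050 = 1.757 d.
D_c = (k_d/k_2) L₀ e^(−k_d t_c) = (0.111/0.716) × 27.0 × e^(−0.111×1.757) = 0.1550 × 27.0 × 0.8228 = 3.444 mg/L.

t_c ≈ 1.76 d; D_c ≈ 3.44 mg/L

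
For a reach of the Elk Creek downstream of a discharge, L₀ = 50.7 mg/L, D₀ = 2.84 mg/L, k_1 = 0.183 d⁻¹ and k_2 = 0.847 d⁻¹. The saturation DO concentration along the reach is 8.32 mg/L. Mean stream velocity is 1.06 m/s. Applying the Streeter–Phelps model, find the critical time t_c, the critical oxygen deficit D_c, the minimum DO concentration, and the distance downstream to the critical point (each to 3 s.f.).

t_c ≈ 1.97 d; D_c ≈ 7.64 mg/L; min DO ≈ 0.675 mg/L; x_c ≈ 180 km

At the critical point dD/dt = 0, so k_1 L₀ e^(−k_1 t) = k_2 D. Substituting D(t) from the Streeter–Phelps equation and solving for t gives
t_c = ln[(k_2/k_1)(1 − D₀(k_2−k_1)/(k_1 L₀))] / (k_2−k_1).
Here k_2−k_1 = 0.6640 d⁻¹ and 1 − D₀(k_2−k_1)/(k_1 L₀) = 1 − 2.84×0.6640/(0.183×50.7) = 0.7968, so
t_c = ln(4.628 × 0.7968) / 0.6640 = 1.305 / 0.6640 = 1.965 d.
D_c = (k_1/k_2) L₀ e^(−k_1 t_c) = (0.183/0.847) × 50.7 × e^(−0.183×1.965) = 0.2161 × 50.7 × 0.6979 = 7.645 mg/L.
Minimum DO = C_s − D_c = 8.32 − 7.645 = 0.6750 mg/L.
x_c = v t_c = 1.06 m/s × 1.965 d × 86400 s/d = 180000 m ≈ 180 km.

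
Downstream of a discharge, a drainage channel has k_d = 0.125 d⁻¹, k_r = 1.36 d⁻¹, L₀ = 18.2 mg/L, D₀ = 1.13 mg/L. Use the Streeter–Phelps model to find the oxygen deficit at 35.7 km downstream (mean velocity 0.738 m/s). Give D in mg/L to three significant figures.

D ≈ 1.39 mg/L

Travel time t = x/v = 35.7 km / (0.738 m/s) = 35700 m / 0.738 m/s = 48370 s = 0.5599 d.
k_d L₀/(k_r−k_d) = 0.125×18.2/(1.36−0.125) = 2.275/1.235 = 1.842 mg/L.
e^(−k_d t) = e^(−0.125×0.5599) = 0.9324; e^(−k_r t) = e^(−1.36×0.5599) = 0.4670.
D = 1.842 × (0.9324 − 0.4670) + 1.13 × 0.4670 = 0.8573 + 0.5277 = 1.385 mg/L.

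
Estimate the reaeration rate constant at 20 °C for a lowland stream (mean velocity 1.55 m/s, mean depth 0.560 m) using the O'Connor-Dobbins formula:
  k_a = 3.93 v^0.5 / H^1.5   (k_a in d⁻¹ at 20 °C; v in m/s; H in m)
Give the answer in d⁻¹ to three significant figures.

k_a ≈ 11.7 d⁻¹

k_a = 3.93 × 1.55^0.5 / 0.560^1.5 = 3.93 × 1.245 / 0.4191 = 11.68 d⁻¹.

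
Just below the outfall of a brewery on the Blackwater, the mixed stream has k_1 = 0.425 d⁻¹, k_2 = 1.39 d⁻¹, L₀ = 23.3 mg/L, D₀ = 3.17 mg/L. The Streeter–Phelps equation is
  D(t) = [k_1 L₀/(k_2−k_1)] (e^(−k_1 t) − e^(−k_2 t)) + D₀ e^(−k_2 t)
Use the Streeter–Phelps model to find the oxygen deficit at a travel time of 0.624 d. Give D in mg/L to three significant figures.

k_1 L₀/(k_2−k_1) = 0.425×23.3/(1.39−0.425) = 9.902/0.9650 = 10.26 mg/L.
e^(−k_1 t) = e^(−0.425×0.6240) = 0.7671; e^(−k_2 t) = e^(−1.39×0.6240) = 0.4201.
D = 10.26 × (0.7671 − 0.4201) + 3.17 × 0.4201 = 3.561 + 1.332 = 4.892 mg/L.

D ≈ 4.89 mg/L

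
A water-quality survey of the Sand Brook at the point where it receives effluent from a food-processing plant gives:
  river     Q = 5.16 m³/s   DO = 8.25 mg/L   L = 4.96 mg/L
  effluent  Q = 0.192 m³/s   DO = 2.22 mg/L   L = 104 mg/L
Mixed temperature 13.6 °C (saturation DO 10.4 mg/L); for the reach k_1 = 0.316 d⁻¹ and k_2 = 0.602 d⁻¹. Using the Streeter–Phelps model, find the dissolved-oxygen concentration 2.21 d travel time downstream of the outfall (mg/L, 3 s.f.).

DO ≈ 7.58 mg/L

Mixed DO = (5.16×8.25 + 0.192×2.22)/(5.16+0.192) = 43.00/5.352 = 8.034 mg/L.
Mixed L₀ = (5.16×4.96 + 0.192×104)/(5.352) = 45.56/5.352 = 8.513 mg/L.
Initial deficit D₀ = C_s − DO₀ = 10.4 − 8.034 = 2.366 mg/L.
D(2.21) = [0.316×8.513/(0.602−0.316)](e^(−0.316×2.21) − e^(−0.602×2.21)) + 2.366 e^(−0.602×2.21)
= 9.406 × (0.4974 − 0.2644) + 2.366 × 0.2644 = 2.817 mg/L.
DO = 10.4 − 2.817 = 7.583 mg/L.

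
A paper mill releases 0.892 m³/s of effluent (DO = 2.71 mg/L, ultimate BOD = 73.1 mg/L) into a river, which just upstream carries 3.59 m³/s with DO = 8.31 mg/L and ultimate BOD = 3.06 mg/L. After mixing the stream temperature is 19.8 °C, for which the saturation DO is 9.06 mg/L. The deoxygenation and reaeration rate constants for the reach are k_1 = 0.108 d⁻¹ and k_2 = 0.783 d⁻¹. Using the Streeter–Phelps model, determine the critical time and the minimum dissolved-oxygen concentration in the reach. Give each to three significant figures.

t_c ≈ 1.22 d; minimum DO ≈ 7.00 mg/L

Mixed DO = (3.59×8.31 + 0.892×2.71)/(3.59+0.892) = 32.25/4.482 = 7.195 mg/L.
Mixed L₀ = (3.59×3.06 + 0.892×73.1)/(4.482) = 76.19/4.482 = 17.00 mg/L.
Initial deficit D₀ = C_s − DO₀ = 9.06 − 7.195 = 1.865 mg/L.
t_c = (1/0.6750) ln[(0.783/0.108)(1 − 1.865×0.6750/(0.108×17.00))] = 1.481 × ln(2.280) = 1.221 d.
D_c = (0.108/0.783) × 17.00 × e^(−0.108×1.221) = 0.1379 × 17.00 × 0.8765 = 2.055 mg/L.
Minimum DO = 9.06 − 2.055 = 7.005 mg/L.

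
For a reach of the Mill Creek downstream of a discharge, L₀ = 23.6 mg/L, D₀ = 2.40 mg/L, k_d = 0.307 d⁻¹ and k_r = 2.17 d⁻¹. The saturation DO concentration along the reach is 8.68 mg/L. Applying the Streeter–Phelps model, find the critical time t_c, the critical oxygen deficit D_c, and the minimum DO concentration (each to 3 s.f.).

With k_r/k_d = 7.068 and 1 − D₀(k_r−k_d)/(k_d L₀) = 0.3829,
t_c = ln(7.068 × 0.3829) / (2.17 − 0.307) = ln(2.706) / 1.863 = 0.9956/1.863 = 0.5344 d.
L(t_c) = L₀ e^(−k_d t_c) = 23.6 × 0.8487 = 20.03 mg/L, and at the critical point k_r D_c = k_d L, so D_c = (0.307/2.17) × 20.03 = 2.834 mg/L.
Minimum DO = C_s − D_c = 8.68 − 2.834 = 5.846 mg/L.

t_c ≈ 0.534 d; D_c ≈ 2.83 mg/L; min DO ≈ 5.85 mg/L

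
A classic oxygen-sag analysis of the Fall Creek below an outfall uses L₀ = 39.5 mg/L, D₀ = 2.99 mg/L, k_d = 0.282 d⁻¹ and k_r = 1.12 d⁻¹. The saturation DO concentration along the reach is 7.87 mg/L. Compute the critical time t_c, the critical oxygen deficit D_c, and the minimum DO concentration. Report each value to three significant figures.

t_c = [1/(k_r−k_d)] ln[(k_r/k_d)(1 − D₀(k_r−k_d)/(k_d L₀))]
= [1/(1.12−0.282)] ln[(1.12/0.282)(1 − 2.99×0.8380/(0.282×39.5))]
= (1/0.8380) ln[3.972 × 0.7751] = 1.193 × ln(3.078) = 1.193 × 1.124 = 1.342 d.
L(t_c) = L₀ e^(−k_d t_c) = 39.5 × 0.6850 = 27.06 mg/L, and at the critical point k_r D_c = k_d L, so D_c = (0.282/1.12) × 27.06 = 6.812 mg/L.
Minimum DO = C_s − D_c = 7.87 − 6.812 = 1.058 mg/L.

t_c ≈ 1.34 d; D_c ≈ 6.81 mg/L; min DO ≈ 1.06 mg/L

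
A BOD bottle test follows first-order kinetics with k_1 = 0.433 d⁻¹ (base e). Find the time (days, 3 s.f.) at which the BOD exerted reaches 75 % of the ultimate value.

y/L₀ = 1 − e^(−k_1 t) = 0.75 ⇒ e^(−k_1 t) = 0.250
t = −ln(0.250) / 0.433 = 1.386 / 0.433 = 3.202 d.

t ≈ 3.20 d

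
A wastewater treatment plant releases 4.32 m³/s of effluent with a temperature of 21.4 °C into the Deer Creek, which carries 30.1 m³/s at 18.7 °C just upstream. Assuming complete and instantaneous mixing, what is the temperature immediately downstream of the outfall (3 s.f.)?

Flow-weighted mixing: C = (Q_r C_r + Q_w C_w)/(Q_r + Q_w)
= (30.1×18.7 + 4.32×21.4)/(30.1 + 4.32) = 655.3/34.42 = 19.04 °C.

19.0 °C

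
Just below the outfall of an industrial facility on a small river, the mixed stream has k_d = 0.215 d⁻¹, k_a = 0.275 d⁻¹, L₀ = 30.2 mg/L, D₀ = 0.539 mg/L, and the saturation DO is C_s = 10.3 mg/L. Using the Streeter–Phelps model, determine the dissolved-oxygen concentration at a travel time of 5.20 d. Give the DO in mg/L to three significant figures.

DO ≈ 0.689 mg/L

k_d L₀/(k_a−k_d) = 0.215×30.2/(0.275−0.215) = 6.493/0.06000 = 108.2 mg/L.
e^(−k_d t) = e^(−0.215×5.200) = 0.3269; e^(−k_a t) = e^(−0.275×5.200) = 0.2393.
D = 108.2 × (0.3269 − 0.2393) + 0.539 × 0.2393 = 9.482 + 0.1290 = 9.611 mg/L.
DO = C_s − D = 10.3 − 9.611 = 0.6886 mg/L.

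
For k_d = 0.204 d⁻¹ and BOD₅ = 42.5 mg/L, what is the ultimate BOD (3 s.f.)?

L₀ ≈ 66.5 mg/L

BOD₅ = L₀(1 − e^(−5k_d)) ⇒ L₀ = BOD₅ / (1 − e^(−5×0.204))
= 42.5 / (1 − 0.3606) = 42.5 / 0.6394 = 66.47 mg/L.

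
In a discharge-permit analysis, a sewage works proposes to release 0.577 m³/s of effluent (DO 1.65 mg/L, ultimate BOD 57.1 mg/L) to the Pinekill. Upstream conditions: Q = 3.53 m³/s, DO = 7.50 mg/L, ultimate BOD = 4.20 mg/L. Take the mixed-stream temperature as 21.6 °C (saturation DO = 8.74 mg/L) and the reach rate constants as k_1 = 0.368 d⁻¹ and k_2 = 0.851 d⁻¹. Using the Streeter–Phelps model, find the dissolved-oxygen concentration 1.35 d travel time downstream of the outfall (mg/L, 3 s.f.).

Mixed DO = (3.53×7.50 + 0.577×1.65)/(3.53+0.577) = 27.43/4.107 = 6.678 mg/L.
Mixed L₀ = (3.53×4.20 + 0.577×57.1)/(4.107) = 47.77/4.107 = 11.63 mg/L.
Initial deficit D₀ = C_s − DO₀ = 8.74 − 6.678 = 2.062 mg/L.
D(1.35) = [0.368×11.63/(0.851−0.368)](e^(−0.368×1.35) − e^(−0.851×1.35)) + 2.062 e^(−0.851×1.35)
= 8.862 × (0.6085 − 0.3170) + 2.062 × 0.3170 = 3.237 mg/L.
DO = 8.74 − 3.237 = 5.503 mg/L.

DO ≈ 5.50 mg/L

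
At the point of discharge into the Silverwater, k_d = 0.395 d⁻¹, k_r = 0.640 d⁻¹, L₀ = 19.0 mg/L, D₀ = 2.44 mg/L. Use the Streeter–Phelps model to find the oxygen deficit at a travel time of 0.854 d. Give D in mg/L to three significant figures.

k_d L₀/(k_r−k_d) = 0.395×19.0/(0.640−0.395) = 7.505/0.2450 = 30.63 mg/L.
e^(−k_d t) = e^(−0.395×0.8540) = 0.7137; e^(−k_r t) = e^(−0.640×0.8540) = 0.5789.
D = 30.63 × (0.7137 − 0.5789) + 2.44 × 0.5789 = 4.127 + 1.413 = 5.540 mg/L.

D ≈ 5.54 mg/L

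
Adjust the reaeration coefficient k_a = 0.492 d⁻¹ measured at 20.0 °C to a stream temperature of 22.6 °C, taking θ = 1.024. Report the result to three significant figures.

k_a(T₂) = k_a(T₁) · θ^(T₂−T₁) = 0.492 × 1.024^(22.6−20.0)
= 0.492 × 1.024^2.60 = 0.492 × 1.064 = 0.5233 d⁻¹.

k_a ≈ 0.523 d⁻¹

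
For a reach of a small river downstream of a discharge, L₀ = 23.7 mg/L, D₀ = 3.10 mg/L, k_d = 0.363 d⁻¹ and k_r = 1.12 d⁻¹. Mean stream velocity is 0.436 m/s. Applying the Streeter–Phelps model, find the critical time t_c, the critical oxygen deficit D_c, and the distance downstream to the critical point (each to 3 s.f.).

t_c ≈ 1.07 d; D_c ≈ 5.21 mg/L; x_c ≈ 40.2 km

At the critical point dD/dt = 0, so k_d L₀ e^(−k_d t) = k_r D. Substituting D(t) from the Streeter–Phelps equation and solving for t gives
t_c = ln[(k_r/k_d)(1 − D₀(k_r−k_d)/(k_d L₀))] / (k_r−k_d).
Here k_r−k_d = 0.7570 d⁻¹ and 1 − D₀(k_r−k_d)/(k_d L₀) = 1 − 3.10×0.7570/(0.363×23.7) = 0.7272, so
t_c = ln(3.085 × 0.7272) / 0.7570 = 0.8082 / 0.7570 = 1.068 d.
L(t_c) = L₀ e^(−k_d t_c) = 23.7 × 0.6787 = 16.09 mg/L, and at the critical point k_r D_c = k_d L, so D_c = (0.363/1.12) × 16.09 = 5.214 mg/L.
x_c = v t_c = 0.436 m/s × 1.068 d × 86400 s/d = 40220 m ≈ 40.2 km.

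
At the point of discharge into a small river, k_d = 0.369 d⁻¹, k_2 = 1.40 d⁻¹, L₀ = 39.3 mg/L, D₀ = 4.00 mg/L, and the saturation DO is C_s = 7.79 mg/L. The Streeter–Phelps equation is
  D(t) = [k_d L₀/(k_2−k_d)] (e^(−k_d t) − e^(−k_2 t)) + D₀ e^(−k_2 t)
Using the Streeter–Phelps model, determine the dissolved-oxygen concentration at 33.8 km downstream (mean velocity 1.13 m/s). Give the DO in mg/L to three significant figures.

DO ≈ 1.61 mg/L

Travel time t = x/v = 33.8 km / (1.13 m/s) = 33800 m / 1.13 m/s = 29910 s = 0.3462 d.
k_d L₀/(k_2−k_d) = 0.369×39.3/(1.40−0.369) = 14.50/1.031 = 14.07 mg/L.
e^(−k_d t) = e^(−0.369×0.3462) = 0.8801; e^(−k_2 t) = e^(−1.40×0.3462) = 0.6159.
D = 14.07 × (0.8801 − 0.6159) + 4.00 × 0.6159 = 3.716 + 2.464 = 6.179 mg/L.
DO = C_s − D = 7.79 − 6.179 = 1.611 mg/L.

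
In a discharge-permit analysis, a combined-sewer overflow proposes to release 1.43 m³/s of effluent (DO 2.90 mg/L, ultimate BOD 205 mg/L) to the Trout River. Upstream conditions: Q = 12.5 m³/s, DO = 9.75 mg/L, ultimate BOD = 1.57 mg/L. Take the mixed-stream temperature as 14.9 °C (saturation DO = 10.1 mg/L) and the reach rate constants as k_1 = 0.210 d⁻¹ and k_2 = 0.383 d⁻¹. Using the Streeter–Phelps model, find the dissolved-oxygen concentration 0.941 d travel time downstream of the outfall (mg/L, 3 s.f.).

Mixed DO = (12.5×9.75 + 1.43×2.90)/(12.5+1.43) = 126.0/13.93 = 9.047 mg/L.
Mixed L₀ = (12.5×1.57 + 1.43×205)/(13.93) = 312.8/13.93 = 22.45 mg/L.
Initial deficit D₀ = C_s − DO₀ = 10.1 − 9.047 = 1.053 mg/L.
D(0.941) = [0.210×22.45/(0.383−0.210)](e^(−0.210×0.941) − e^(−0.383×0.941)) + 1.053 e^(−0.383×0.941)
= 27.26 × (0.8207 − 0.6974) + 1.053 × 0.6974 = 4.095 mg/L.
DO = 10.1 − 4.095 = 6.005 mg/L.

DO ≈ 6.01 mg/L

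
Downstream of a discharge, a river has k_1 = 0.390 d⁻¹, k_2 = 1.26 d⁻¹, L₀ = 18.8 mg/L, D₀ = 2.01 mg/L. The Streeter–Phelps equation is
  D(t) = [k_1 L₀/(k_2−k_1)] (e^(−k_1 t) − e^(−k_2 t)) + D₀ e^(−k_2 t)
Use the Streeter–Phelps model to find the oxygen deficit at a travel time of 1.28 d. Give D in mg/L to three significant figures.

D ≈ 3.84 mg/L

k_1 L₀/(k_2−k_1) = 0.390×18.8/(1.26−0.390) = 7.332/0.8700 = 8.428 mg/L.
e^(−k_1 t) = e^(−0.390×1.280) = 0.6070; e^(−k_2 t) = e^(−1.26×1.280) = 0.1993.
D = 8.428 × (0.6070 − 0.1993) + 2.01 × 0.1993 = 3.436 + 0.4007 = 3.836 mg/L.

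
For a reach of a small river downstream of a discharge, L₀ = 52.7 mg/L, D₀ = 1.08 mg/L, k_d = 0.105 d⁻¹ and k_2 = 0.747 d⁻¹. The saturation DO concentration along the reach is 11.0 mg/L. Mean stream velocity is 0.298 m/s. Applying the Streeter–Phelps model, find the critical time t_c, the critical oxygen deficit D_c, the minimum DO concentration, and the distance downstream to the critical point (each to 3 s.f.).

t_c ≈ 2.85 d; D_c ≈ 5.49 mg/L; min DO ≈ 5.51 mg/L; x_c ≈ 73.3 km

With k_2/k_d = 7.114 and 1 − D₀(k_2−k_d)/(k_d L₀) = 0.8747,
t_c = ln(7.114 × 0.8747) / (0.747 − 0.105) = ln(6.223) / 0.6420 = 1.828/0.6420 = 2.848 d.
L(t_c) = L₀ e^(−k_d t_c) = 52.7 × 0.7416 = 39.08 mg/L, and at the critical point k_2 D_c = k_d L, so D_c = (0.105/0.747) × 39.08 = 5.493 mg/L.
Minimum DO = C_s − D_c = 11.0 − 5.493 = 5.507 mg/L.
x_c = v t_c = 0.298 m/s × 2.848 d × 86400 s/d = 73320 m ≈ 73.3 km.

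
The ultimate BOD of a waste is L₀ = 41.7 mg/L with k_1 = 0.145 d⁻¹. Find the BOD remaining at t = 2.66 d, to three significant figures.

L_t = L₀ e^(−k_1 t) = 41.7 × e^(−0.145×2.66) = 41.7 × 0.6800 = 28.35 mg/L.

L ≈ 28.4 mg/L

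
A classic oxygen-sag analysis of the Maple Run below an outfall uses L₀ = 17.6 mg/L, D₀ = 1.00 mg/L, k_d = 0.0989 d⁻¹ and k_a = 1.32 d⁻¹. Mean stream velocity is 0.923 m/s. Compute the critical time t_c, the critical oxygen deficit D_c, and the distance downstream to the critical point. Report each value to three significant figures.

t_c = [1/(k_a−k_d)] ln[(k_a/k_d)(1 − D₀(k_a−k_d)/(k_d L₀))]
= [1/(1.32−0.0989)] ln[(1.32/0.0989)(1 − 1.00×1.221/(0.0989×17.6))]
= (1/1.221) ln[13.35 × 0.2985] = 0.8189 × ln(3.984) = 0.8189 × 1.382 = 1.132 d.
L(t_c) = L₀ e^(−k_d t_c) = 17.6 × 0.8941 = 15.74 mg/L, and at the critical point k_a D_c = k_d L, so D_c = (0.0989/1.32) × 15.74 = 1.179 mg/L.
x_c = v t_c = 0.923 m/s × 1.132 d × 86400 s/d = 90270 m ≈ 90.3 km.

t_c ≈ 1.13 d; D_c ≈ 1.18 mg/L; x_c ≈ 90.3 km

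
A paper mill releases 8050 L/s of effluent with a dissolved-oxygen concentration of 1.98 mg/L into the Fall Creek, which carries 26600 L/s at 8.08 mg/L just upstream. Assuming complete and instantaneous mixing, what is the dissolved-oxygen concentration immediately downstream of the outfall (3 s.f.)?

6.66 mg/L

Flow-weighted mixing: C = (Q_r C_r + Q_w C_w)/(Q_r + Q_w)
= (26600×8.08 + 8050×1.98)/(26600 + 8050) = 230900/34650 = 6.663 mg/L.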